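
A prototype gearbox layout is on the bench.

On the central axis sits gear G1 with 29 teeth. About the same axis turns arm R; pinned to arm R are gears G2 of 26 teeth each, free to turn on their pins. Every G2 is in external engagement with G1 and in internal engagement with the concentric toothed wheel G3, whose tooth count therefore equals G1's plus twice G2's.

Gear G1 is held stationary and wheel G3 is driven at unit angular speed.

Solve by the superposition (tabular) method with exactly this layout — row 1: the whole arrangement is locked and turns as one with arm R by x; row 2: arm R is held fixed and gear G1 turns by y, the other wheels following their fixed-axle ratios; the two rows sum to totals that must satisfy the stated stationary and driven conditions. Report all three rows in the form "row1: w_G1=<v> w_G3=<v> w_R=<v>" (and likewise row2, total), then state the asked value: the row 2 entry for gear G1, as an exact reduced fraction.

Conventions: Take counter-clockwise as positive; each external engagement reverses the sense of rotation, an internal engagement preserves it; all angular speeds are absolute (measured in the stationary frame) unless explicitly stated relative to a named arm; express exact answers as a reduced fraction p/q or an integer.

row1: w_G1=81/110 w_G3=81/110 w_R=81/110
row2: w_G1=-81/110 w_G3=29/110 w_R=0
total: w_G1=0 w_G3=1 w_R=81/110
asked value: -81/110

planetary set (29T centre, 26T on arm, 81T internal) — Willis relation
row 1 (train locked, turned with arm): all members turn x
row 2 (arm held, sun turns y): ω_ring = −(29/81)·y, ω_arm = 0
boundary: total ω_sun = x + y = 0 and total ω_ring = x − (29/81)·y = 1  ⇒  y = -81/110, x = 81/110
row 2 ring = −(29/81)·(-81/110) = 29/110
totals (row 1 + row 2): sun 81/110 + (-81/110) = 0, ring 81/110 + 29/110 = 1, arm 81/110 + 0 = 81/110
asked cell (row2, sun) = -81/110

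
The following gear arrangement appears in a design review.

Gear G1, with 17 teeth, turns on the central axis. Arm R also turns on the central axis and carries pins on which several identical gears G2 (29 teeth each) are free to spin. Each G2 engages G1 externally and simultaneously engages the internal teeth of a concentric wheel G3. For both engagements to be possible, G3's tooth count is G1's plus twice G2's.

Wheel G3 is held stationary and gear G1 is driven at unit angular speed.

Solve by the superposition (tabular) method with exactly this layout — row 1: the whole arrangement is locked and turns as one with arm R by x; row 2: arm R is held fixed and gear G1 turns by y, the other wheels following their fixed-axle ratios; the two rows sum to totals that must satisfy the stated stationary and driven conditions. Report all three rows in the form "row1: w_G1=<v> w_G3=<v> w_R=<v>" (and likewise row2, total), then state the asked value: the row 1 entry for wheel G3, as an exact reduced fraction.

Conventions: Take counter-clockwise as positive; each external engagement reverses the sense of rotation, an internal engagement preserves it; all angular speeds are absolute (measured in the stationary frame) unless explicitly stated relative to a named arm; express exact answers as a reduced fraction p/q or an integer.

row1: w_G1=17/92 w_G3=17/92 w_R=17/92
row2: w_G1=75/92 w_G3=-17/92 w_R=0
total: w_G1=1 w_G3=0 w_R=17/92
asked value: 17/92

planetary set (17T centre, 29T on arm, 75T internal) — Willis relation
superposition row 1 [locked train]: every member turns x
row 2: sun turns y, ring = −(17/75)·y, arm 0
boundary: total ω_ring = x − (17/75)·y = 0 and total ω_sun = x + y = 1  ⇒  y = 75/92, x = 17/92
row 2 ring = −(17/75)·75/92 = -17/92
totals (row 1 + row 2): sun 17/92 + 75/92 = 1, ring 17/92 + (-17/92) = 0, arm 17/92 + 0 = 17/92
asked cell (row1, ring) = 17/92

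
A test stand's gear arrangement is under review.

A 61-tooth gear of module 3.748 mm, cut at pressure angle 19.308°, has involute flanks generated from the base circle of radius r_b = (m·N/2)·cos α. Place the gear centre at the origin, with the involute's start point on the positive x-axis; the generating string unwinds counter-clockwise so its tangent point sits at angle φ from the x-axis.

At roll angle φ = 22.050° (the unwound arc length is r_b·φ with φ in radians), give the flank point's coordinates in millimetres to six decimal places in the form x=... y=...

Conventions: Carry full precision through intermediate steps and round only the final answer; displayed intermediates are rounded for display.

x=115.580150 y=2.019526

single-mesh involute tooth geometry (61T wheel at module 3.748)
pitch radius r_p = m·N/2 = 3.748·61/2 = 114.314000
base radius r_b = r_p·cos α = 114.314000·cos 19.308° = 107.884386
roll angle φ = 22.050° = 0.38484510 rad
x = r_b·(cos φ + φ·sin φ) = 115.580150
y = r_b·(sin φ − φ·cos φ) = 2.019526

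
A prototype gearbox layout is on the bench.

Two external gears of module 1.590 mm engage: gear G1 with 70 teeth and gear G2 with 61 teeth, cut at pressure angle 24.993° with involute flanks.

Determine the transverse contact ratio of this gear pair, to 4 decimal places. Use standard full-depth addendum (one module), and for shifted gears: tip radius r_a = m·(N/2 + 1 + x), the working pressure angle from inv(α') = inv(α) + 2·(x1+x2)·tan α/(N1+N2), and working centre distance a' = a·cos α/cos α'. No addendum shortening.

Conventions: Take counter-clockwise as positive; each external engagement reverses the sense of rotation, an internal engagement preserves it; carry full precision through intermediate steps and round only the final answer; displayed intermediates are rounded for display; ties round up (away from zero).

1.5619

class = single-mesh tooth geometry [involute pair 70T × 61T, m = 1.590]
base radii: r_b1 = 50.438901, r_b2 = 43.953900
tip radii: r_a1 = 57.240000, r_a2 = 50.085000
no profile shift: α' = α, a' = a
action lengths: √(r_a1²−r_b1²) = 27.061686, √(r_a2²−r_b2²) = 24.011704
base pitch p_b = π·m·cos α = 4.527385
CR = (27.061686 + 24.011704 − 104.145000·sin 24.99300°)/4.527385 = 1.561904
contact ratio ≈ 1.5619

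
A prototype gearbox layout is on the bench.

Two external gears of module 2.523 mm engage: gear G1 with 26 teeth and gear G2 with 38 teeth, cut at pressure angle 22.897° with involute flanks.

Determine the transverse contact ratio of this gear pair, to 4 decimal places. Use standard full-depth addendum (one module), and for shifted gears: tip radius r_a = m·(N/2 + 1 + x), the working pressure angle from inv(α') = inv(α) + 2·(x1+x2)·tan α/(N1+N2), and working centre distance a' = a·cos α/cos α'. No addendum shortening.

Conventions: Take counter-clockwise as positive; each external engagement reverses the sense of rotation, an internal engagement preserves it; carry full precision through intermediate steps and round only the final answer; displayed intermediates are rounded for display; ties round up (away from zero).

1.5474

topology: single-mesh involute geometry — m = 2.523, 26T/38T pair
base radii: r_b1 = 30.214628, r_b2 = 44.159841
tip radii: r_a1 = 35.322000, r_a2 = 50.460000
no profile shift: α' = α, a' = a
action lengths: √(r_a1²−r_b1²) = 18.295352, √(r_a2²−r_b2²) = 24.415569
base pitch p_b = π·m·cos α = 7.301696
CR = (18.295352 + 24.415569 − 80.736000·sin 22.89700°)/7.301696 = 1.547381
contact ratio ≈ 1.5474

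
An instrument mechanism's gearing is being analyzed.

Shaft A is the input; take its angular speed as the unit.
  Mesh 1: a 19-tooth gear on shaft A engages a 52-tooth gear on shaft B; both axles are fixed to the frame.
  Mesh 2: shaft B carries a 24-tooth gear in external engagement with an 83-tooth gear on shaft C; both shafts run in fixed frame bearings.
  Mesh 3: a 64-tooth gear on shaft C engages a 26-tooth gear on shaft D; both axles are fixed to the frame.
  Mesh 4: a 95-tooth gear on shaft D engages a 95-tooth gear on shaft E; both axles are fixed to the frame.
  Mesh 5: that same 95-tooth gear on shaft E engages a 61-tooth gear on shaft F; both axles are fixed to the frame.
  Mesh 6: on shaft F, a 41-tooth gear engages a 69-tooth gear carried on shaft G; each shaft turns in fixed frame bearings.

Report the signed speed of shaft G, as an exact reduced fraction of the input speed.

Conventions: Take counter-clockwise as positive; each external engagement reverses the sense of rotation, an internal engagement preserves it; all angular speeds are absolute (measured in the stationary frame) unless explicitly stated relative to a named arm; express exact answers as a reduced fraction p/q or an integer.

6-mesh fixed-axis compound train (all bearings frame-fixed)
mesh 1 [19T→52T]: |ω|/ω_in = 1×19/52 = 19/52, sense flips to −
mesh 2 [24T→83T]: |ω|/ω_in = (19/52)×24/83 = 114/1079, sense flips to +
mesh 3 [64T→26T]: |ω|/ω_in = (114/1079)×64/26 = 3648/14027, sense flips to −
mesh 4 [95T→95T]: |ω|/ω_in = (3648/14027)×95/95 = 3648/14027, sense flips to +
mesh 5 [95T→61T]: |ω|/ω_in = (3648/14027)×95/61 = 346560/855647, sense flips to −
mesh 6 [41T→69T]: |ω|/ω_in = (346560/855647)×41/69 = 4736320/19679881, sense flips to +
signed output speed (× input speed) = 4736320/19679881

4736320/19679881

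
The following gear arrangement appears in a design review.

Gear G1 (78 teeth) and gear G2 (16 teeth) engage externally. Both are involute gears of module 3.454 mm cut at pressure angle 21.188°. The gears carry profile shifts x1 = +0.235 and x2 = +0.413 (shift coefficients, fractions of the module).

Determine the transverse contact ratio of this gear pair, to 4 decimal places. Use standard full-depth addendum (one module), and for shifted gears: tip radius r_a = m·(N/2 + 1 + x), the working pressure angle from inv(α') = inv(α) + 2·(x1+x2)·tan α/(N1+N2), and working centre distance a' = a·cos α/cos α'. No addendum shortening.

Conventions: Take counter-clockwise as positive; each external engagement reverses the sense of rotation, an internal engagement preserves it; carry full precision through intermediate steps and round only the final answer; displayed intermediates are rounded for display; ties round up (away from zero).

1.4760

recognized (one external pair, fixed centres): single-mesh tooth geometry, m = 3.454, N1 = 78, N2 = 16
base radii: r_b1 = 125.599810, r_b2 = 25.764064
tip radii: r_a1 = 138.971690, r_a2 = 32.512502
inv(α') = inv(21.188°) + 2·(+0.235+0.413)·tan α/(78+16) = 0.02317754  ⇒  α' = 23.04077°
a' = a·cos α / cos α' = 162.3380·cos 21.188°/cos 23.04077° = 164.485433
action lengths: √(r_a1²−r_b1²) = 59.479563, √(r_a2²−r_b2²) = 19.831183
base pitch p_b = π·m·cos α = 10.117524
CR = (59.479563 + 19.831183 − 164.485433·sin 23.04077°)/10.117524 = 1.475999
contact ratio ≈ 1.4760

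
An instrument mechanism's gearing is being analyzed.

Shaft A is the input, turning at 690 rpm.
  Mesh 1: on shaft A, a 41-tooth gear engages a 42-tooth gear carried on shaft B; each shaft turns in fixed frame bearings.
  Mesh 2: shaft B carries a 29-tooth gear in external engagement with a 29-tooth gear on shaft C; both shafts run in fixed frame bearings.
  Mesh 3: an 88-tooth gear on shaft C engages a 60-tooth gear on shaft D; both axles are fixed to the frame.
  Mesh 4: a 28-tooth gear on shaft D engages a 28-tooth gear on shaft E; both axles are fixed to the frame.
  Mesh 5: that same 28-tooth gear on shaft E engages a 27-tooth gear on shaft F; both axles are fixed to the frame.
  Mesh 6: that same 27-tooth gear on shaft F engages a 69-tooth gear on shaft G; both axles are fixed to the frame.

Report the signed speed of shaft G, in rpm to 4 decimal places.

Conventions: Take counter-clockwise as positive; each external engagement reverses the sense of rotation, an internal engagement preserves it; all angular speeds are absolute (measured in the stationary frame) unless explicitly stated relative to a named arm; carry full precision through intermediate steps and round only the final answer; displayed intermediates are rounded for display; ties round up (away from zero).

recognized (7 fixed axles, 6 meshes): fixed-axis compound train
mesh 1 [41T→42T]: ω = 690.0000×41/42 = 673.5714 rpm, sense flips to −
mesh 2 [29T→29T]: ω = 673.5714×29/29 = 673.5714 rpm, sense flips to +
mesh 3 [88T→60T]: ω = 673.5714×88/60 = 987.9048 rpm, sense flips to −
mesh 4 [28T→28T]: ω = 987.9048×28/28 = 987.9048 rpm, sense flips to +
mesh 5 [28T→27T]: ω = 987.9048×28/27 = 1024.4938 rpm, sense flips to −
mesh 6 [27T→69T]: ω = 1024.4938×27/69 = 400.8889 rpm, sense flips to +
signed output speed = +400.8889 rpm

+400.8889 rpm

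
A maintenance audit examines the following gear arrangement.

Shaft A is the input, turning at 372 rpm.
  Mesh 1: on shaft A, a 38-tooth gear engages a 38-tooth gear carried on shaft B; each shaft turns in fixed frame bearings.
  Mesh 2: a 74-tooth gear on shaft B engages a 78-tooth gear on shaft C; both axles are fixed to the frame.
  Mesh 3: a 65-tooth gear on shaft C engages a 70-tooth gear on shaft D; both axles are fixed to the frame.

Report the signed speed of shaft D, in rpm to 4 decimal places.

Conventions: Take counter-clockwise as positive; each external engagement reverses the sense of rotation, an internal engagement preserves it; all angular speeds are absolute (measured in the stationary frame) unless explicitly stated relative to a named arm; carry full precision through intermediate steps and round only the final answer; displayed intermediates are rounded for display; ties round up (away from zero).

recognized (4 fixed axles, 3 meshes): fixed-axis compound train
mesh 1 [38T→38T]: ω = 372.0000×38/38 = 372.0000 rpm, sense flips to −
mesh 2 [74T→78T]: ω = 372.0000×74/78 = 352.9231 rpm, sense flips to +
mesh 3 [65T→70T]: ω = 352.9231×65/70 = 327.7143 rpm, sense flips to −
signed output speed = -327.7143 rpm

-327.7143 rpm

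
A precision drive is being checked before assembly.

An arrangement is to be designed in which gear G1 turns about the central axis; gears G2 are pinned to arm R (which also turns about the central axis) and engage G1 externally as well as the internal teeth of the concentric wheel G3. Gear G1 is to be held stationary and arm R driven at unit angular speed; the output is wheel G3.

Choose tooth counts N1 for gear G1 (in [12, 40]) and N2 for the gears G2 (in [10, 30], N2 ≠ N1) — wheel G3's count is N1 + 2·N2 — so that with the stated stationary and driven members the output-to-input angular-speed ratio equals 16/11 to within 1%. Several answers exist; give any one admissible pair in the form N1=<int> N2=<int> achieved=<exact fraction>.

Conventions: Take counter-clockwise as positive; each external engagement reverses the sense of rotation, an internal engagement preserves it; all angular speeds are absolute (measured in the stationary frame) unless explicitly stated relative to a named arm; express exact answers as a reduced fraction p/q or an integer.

N1=20 N2=12 achieved=16/11

topology: planetary set — design target 16/11, arm = carrier (Willis)
Willis with ω_sun = 0: ω_ring/ω_arm = (N1+N3)/N3; set equal to 16/11  ⇒  N3/N1 = 1/(16/11 − 1) = 11/5
N3 = N1 + 2·N2  ⇒  N2/N1 = (N3/N1 − 1)/2 = (11/5 − 1)/2 = 3/5
smallest multiple with N1 ≥ 12 and N2 ≥ 10: k = 4  ⇒  N1 = 4·5 = 20, N2 = 4·3 = 12 (N1 ≤ 40, N2 ≤ 30, N2 ≠ N1 ✓), N3 = 20 + 2·12 = 44
check: (N1+N3)/N3 with N1 = 20, N3 = 44 gives 16/11; |achieved − target| = 0 ≤ 4/275 ✓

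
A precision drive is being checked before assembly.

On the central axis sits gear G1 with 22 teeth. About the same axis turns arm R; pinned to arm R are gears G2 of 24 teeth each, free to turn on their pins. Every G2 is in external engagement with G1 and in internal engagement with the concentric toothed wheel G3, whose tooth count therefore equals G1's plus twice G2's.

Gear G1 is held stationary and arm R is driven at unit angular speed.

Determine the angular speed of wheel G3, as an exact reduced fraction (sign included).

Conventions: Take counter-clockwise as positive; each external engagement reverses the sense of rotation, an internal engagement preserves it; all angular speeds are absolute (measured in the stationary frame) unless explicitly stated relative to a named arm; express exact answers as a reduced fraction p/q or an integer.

46/35

recognized (axles ride arm R): planetary set, 22/24/70 teeth
ring teeth: 22 + 2·24 = 70
22(ω_sun−ω_arm) = −70(ω_ring−ω_arm),  ω_sun = 0, ω_arm = 1
ω_ring = 1 − (22/70)(0−1) = 46/35
exact speed ratio = 46/35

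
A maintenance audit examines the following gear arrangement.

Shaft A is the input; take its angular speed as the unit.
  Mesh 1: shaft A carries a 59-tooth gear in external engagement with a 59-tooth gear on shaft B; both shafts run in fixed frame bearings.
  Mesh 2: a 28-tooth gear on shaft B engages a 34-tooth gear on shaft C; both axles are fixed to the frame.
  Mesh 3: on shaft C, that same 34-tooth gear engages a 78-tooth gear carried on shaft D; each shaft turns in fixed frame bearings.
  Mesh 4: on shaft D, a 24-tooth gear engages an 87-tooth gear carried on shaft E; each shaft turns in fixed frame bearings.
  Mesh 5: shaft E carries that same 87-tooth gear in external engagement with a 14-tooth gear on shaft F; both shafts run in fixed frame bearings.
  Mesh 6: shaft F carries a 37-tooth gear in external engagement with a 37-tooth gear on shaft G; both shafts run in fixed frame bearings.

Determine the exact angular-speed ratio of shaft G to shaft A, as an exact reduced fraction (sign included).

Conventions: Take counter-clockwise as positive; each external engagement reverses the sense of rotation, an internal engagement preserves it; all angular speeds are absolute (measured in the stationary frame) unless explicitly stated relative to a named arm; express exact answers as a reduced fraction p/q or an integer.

class = fixed-axis compound train [6 meshes; 6 ratios multiply, 6 sense flips]
mesh 1 [59T→59T]: running ratio 1, sense −
mesh 2 [28T→34T]: running ratio 14/17, sense +
mesh 3 [34T→78T]: running ratio 14/39, sense −
mesh 4 [24T→87T]: running ratio 112/1131, sense +
mesh 5 [87T→14T]: running ratio 8/13, sense −
mesh 6 [37T→37T]: running ratio 8/13, sense +
ω_out/ω_in = 8/13

8/13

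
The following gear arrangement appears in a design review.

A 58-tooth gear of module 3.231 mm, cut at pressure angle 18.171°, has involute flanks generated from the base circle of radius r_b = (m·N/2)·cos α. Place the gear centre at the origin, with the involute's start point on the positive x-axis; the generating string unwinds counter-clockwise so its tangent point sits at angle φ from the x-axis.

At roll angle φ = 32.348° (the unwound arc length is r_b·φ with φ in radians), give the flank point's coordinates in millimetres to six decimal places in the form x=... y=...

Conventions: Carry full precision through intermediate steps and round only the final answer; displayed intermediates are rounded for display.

topology: single-mesh involute geometry — m = 3.231, N = 58
pitch radius r_p = m·N/2 = 3.231·58/2 = 93.699000
base radius r_b = r_p·cos α = 93.699000·cos 18.171° = 89.026232
roll angle φ = 32.348° = 0.56457911 rad
x = r_b·(cos φ + φ·sin φ) = 102.103985
y = r_b·(sin φ − φ·cos φ) = 5.172070

x=102.103985 y=5.172070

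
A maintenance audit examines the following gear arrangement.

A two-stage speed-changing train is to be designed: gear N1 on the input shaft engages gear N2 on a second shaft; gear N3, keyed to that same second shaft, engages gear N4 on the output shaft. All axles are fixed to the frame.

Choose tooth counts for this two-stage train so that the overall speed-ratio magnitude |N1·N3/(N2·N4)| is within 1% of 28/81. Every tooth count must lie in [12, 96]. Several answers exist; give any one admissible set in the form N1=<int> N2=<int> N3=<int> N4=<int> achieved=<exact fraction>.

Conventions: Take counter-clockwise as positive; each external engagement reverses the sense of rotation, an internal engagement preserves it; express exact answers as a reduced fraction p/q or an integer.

N1=12 N2=18 N3=14 N4=27 achieved=28/81

2-stage fixed-axis compound train for ratio 28/81
target = 28/81 in lowest terms: an exact hit needs N1·N3 = k·28 and N2·N4 = k·81 for one integer k, every count in [12, 96]; additionally prefer no 1:1 stage (N1 ≠ N2, N3 ≠ N4)
k = 1…5: no 1:1-free in-range split of k·28 and k·81 into factor pairs; take k = 6
k = 6: N1·N3 = 168 = 12·14, N2·N4 = 486 = 18·27
achieved = 12·14/(18·27) = 28/81; |achieved − target| = 0 ≤ 7/2025 ✓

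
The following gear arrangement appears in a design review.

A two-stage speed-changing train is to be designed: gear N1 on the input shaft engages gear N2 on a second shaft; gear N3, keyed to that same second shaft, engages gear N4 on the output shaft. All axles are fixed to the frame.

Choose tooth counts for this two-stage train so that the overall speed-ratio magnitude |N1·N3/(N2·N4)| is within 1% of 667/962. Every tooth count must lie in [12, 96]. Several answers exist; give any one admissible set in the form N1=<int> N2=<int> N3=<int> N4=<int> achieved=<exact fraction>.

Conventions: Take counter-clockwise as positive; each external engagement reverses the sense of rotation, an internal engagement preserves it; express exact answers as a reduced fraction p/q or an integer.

N1=23 N2=13 N3=29 N4=74 achieved=667/962

topology: fixed-axis compound train — 2 stages, target 667/962
target = 667/962 in lowest terms: an exact hit needs N1·N3 = k·667 and N2·N4 = k·962 for one integer k, every count in [12, 96]; additionally prefer no 1:1 stage (N1 ≠ N2, N3 ≠ N4)
k = 1: N1·N3 = 667 = 23·29, N2·N4 = 962 = 13·74
achieved = 23·29/(13·74) = 667/962; |achieved − target| = 0 ≤ 667/96200 ✓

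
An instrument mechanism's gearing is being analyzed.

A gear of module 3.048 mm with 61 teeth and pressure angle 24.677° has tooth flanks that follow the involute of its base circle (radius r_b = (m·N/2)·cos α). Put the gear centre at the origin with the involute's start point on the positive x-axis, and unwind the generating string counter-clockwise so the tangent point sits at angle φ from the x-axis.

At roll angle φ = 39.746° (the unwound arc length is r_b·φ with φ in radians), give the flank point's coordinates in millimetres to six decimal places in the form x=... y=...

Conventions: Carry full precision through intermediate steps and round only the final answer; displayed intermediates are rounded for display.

single-mesh involute tooth geometry (61T wheel at module 3.048)
pitch radius r_p = m·N/2 = 3.048·61/2 = 92.964000
base radius r_b = r_p·cos α = 92.964000·cos 24.677° = 84.474141
roll angle φ = 39.746° = 0.69369856 rad
x = r_b·(cos φ + φ·sin φ) = 102.418743
y = r_b·(sin φ − φ·cos φ) = 8.955094

x=102.418743 y=8.955094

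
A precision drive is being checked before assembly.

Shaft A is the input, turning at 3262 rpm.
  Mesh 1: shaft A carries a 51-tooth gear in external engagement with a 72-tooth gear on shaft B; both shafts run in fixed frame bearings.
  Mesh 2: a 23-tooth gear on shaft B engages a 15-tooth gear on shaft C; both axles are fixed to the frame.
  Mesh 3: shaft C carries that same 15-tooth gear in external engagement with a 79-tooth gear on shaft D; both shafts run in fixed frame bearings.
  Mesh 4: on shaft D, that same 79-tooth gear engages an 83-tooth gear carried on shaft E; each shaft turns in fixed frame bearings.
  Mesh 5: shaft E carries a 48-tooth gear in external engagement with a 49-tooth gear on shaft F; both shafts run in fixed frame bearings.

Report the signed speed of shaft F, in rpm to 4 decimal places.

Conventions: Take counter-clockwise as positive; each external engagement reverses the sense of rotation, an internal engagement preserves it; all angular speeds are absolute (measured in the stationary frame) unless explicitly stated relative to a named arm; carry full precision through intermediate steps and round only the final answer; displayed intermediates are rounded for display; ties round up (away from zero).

-627.2151 rpm

topology: fixed-axis compound train — 5 meshes, A→F
mesh 1 [51T→72T]: ω = 3262.0000×51/72 = 2310.5833 rpm, sense flips to −
mesh 2 [23T→15T]: ω = 2310.5833×23/15 = 3542.8944 rpm, sense flips to +
mesh 3 [15T→79T]: ω = 3542.8944×15/79 = 672.7015 rpm, sense flips to −
mesh 4 [79T→83T]: ω = 672.7015×79/83 = 640.2821 rpm, sense flips to +
mesh 5 [48T→49T]: ω = 640.2821×48/49 = 627.2151 rpm, sense flips to −
signed output speed = -627.2151 rpm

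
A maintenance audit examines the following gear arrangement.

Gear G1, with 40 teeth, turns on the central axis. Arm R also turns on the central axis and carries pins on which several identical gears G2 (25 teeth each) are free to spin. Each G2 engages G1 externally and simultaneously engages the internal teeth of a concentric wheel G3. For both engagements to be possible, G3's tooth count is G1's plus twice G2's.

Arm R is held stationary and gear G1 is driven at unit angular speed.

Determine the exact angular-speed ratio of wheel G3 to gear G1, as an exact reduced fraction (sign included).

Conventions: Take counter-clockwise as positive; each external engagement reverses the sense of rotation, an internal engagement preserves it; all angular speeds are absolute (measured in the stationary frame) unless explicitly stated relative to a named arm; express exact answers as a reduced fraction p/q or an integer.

planetary set (40T centre, 25T on arm, 90T internal) — Willis relation
ring teeth: 40 + 2·25 = 90
40(ω_sun−ω_arm) = −90(ω_ring−ω_arm),  ω_arm = 0, ω_sun = 1
ω_ring = 0 − (40/90)(1−0) = -4/9
ω_out/ω_in = -4/9

-4/9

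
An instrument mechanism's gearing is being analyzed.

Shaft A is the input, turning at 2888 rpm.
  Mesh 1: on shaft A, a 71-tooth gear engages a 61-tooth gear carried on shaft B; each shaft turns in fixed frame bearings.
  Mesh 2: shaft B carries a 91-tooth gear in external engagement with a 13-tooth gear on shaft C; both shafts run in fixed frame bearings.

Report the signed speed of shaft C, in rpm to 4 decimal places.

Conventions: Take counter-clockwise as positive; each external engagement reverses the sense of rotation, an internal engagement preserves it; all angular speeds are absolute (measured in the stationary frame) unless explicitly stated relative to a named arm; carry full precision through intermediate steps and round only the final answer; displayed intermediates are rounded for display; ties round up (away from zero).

topology: fixed-axis compound train — 2 meshes, A→C
mesh 1 [71T→61T]: ω = 2888.0000×71/61 = 3361.4426 rpm, sense flips to −
mesh 2 [91T→13T]: ω = 3361.4426×91/13 = 23530.0984 rpm, sense flips to +
signed output speed = +23530.0984 rpm

+23530.0984 rpm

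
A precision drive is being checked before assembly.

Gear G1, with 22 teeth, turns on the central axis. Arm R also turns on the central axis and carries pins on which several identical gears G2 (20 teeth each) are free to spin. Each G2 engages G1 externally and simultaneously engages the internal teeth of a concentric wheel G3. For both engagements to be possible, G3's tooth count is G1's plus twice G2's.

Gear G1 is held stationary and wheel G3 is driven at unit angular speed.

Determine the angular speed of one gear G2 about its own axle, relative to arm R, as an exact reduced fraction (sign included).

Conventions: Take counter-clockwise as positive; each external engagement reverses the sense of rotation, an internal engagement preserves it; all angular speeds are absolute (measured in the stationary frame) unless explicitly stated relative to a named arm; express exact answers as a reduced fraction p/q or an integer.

class = planetary set [G3 = 22+2·20 = 62; Willis about the carrier]
ring teeth: 22 + 2·20 = 62
22(ω_sun−ω_arm) = −62(ω_ring−ω_arm),  ω_sun = 0, ω_ring = 1
22(0−ω_arm) = −62(1−ω_arm)  ⇒  84·ω_arm = 62  ⇒  ω_arm = 31/42
sun–planet mesh: 22·(0−31/42) = −20·(ω_p−ω_arm)  ⇒  ω_p−ω_arm = 341/420
exact speed ratio = 341/420

341/420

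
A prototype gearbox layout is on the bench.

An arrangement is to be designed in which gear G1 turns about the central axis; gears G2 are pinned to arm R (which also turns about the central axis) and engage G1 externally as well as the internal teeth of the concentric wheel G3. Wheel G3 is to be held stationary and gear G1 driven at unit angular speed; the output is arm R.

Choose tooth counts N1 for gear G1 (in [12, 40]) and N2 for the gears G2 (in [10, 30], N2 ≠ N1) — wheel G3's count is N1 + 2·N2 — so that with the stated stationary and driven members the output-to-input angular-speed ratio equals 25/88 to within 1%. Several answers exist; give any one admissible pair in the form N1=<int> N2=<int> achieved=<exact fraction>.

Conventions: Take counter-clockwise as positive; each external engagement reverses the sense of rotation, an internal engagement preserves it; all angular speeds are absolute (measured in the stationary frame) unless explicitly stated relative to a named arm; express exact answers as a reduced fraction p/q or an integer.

design class (target 25/88): planetary set
Willis with ω_ring = 0: ω_arm/ω_sun = N1/(N1+N3); set equal to 25/88  ⇒  N3/N1 = 1/(25/88) − 1 = 63/25
N3 = N1 + 2·N2  ⇒  N2/N1 = (N3/N1 − 1)/2 = (63/25 − 1)/2 = 19/25
smallest multiple with N1 ≥ 12 and N2 ≥ 10: k = 1  ⇒  N1 = 1·25 = 25, N2 = 1·19 = 19 (N1 ≤ 40, N2 ≤ 30, N2 ≠ N1 ✓), N3 = 25 + 2·19 = 63
check: N1/(N1+N3) with N1 = 25, N3 = 63 gives 25/88; |achieved − target| = 0 ≤ 1/352 ✓

N1=25 N2=19 achieved=25/88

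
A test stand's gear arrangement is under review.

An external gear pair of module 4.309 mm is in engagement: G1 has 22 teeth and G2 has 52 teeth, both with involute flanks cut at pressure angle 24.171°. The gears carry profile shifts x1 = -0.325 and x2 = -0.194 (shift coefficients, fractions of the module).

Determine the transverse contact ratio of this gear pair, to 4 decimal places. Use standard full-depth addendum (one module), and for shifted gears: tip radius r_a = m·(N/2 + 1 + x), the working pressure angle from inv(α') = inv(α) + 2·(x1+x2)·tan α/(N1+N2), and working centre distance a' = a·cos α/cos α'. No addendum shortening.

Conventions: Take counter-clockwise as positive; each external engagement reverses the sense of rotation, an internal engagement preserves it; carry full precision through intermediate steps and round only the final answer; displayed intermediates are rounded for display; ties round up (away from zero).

recognized (one external pair, fixed centres): single-mesh tooth geometry, m = 4.309, N1 = 22, N2 = 52
base radii: r_b1 = 43.243410, r_b2 = 102.211697
tip radii: r_a1 = 50.307575, r_a2 = 115.507054
inv(α') = inv(24.171°) + 2·(-0.325-0.194)·tan α/(22+52) = 0.02065059  ⇒  α' = 22.20730°
a' = a·cos α / cos α' = 159.4330·cos 24.171°/cos 22.20730° = 157.109080
action lengths: √(r_a1²−r_b1²) = 25.707189, √(r_a2²−r_b2²) = 53.801938
base pitch p_b = π·m·cos α = 12.350289
CR = (25.707189 + 53.801938 − 157.109080·sin 22.20730°)/12.350289 = 1.629789
contact ratio ≈ 1.6298

1.6298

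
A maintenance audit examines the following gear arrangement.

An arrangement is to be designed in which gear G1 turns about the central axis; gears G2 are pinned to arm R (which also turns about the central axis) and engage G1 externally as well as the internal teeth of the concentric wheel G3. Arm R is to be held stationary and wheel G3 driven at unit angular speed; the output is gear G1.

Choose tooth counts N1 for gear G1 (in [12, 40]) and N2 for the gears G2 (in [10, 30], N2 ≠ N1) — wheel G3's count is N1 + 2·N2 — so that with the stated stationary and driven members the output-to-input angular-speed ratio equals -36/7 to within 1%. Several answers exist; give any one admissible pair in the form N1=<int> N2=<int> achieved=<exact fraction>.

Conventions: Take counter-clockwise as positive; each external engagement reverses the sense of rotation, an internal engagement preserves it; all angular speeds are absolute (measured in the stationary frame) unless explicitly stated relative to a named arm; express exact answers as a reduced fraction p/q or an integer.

class = planetary set [ratio -36/7 wanted; Willis about the carrier]
Willis with ω_arm = 0: ω_sun/ω_ring = −N3/N1; set equal to -36/7  ⇒  N3/N1 = −(-36/7) = 36/7
N3 = N1 + 2·N2  ⇒  N2/N1 = (N3/N1 − 1)/2 = (36/7 − 1)/2 = 29/14
smallest multiple with N1 ≥ 12 and N2 ≥ 10: k = 1  ⇒  N1 = 1·14 = 14, N2 = 1·29 = 29 (N1 ≤ 40, N2 ≤ 30, N2 ≠ N1 ✓), N3 = 14 + 2·29 = 72
check: −N3/N1 with N1 = 14, N3 = 72 gives -36/7; |achieved − target| = 0 ≤ 9/175 ✓

N1=14 N2=29 achieved=-36/7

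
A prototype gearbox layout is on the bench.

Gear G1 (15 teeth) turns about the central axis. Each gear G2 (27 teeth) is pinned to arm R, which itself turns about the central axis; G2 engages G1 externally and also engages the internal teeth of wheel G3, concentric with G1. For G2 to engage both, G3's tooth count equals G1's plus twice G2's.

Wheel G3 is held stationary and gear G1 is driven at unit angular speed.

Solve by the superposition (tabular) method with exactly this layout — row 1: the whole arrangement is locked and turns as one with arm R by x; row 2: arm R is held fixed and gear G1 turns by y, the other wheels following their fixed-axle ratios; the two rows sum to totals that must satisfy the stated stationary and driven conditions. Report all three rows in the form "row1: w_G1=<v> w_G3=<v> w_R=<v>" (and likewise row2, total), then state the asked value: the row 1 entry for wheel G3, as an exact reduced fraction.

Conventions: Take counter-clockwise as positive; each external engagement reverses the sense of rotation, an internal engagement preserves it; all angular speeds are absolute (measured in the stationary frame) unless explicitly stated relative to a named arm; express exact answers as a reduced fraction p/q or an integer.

planetary set (15T centre, 27T on arm, 69T internal) — Willis relation
row 1: whole set turns with the arm by x
row 2 — arm fixed, fixed-axis ratios: sun y, ring −(15/69)·y, arm 0
boundary: total ω_ring = x − (15/69)·y = 0 and total ω_sun = x + y = 1  ⇒  y = 23/28, x = 5/28
row 2 ring = −(15/69)·23/28 = -5/28
totals (row 1 + row 2): sun 5/28 + 23/28 = 1, ring 5/28 + (-5/28) = 0, arm 5/28 + 0 = 5/28
asked cell (row1, ring) = 5/28

row1: w_G1=5/28 w_G3=5/28 w_R=5/28
row2: w_G1=23/28 w_G3=-5/28 w_R=0
total: w_G1=1 w_G3=0 w_R=5/28
asked value: 5/28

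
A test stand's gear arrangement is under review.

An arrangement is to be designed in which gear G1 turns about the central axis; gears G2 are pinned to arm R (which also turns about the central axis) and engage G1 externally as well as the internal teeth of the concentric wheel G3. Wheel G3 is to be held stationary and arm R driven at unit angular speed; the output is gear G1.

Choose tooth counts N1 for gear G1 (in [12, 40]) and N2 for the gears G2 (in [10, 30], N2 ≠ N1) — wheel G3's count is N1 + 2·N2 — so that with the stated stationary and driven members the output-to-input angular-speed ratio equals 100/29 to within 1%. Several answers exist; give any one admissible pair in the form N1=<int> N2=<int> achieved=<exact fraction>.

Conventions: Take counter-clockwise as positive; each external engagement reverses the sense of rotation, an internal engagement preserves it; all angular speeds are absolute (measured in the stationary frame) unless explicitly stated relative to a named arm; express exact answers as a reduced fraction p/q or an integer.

N1=29 N2=21 achieved=100/29

planetary set to be sized for 100/29 (Willis relation)
Willis with ω_ring = 0: ω_sun/ω_arm = (N1+N3)/N1; set equal to 100/29  ⇒  N3/N1 = 100/29 − 1 = 71/29
N3 = N1 + 2·N2  ⇒  N2/N1 = (N3/N1 − 1)/2 = (71/29 − 1)/2 = 21/29
smallest multiple with N1 ≥ 12 and N2 ≥ 10: k = 1  ⇒  N1 = 1·29 = 29, N2 = 1·21 = 21 (N1 ≤ 40, N2 ≤ 30, N2 ≠ N1 ✓), N3 = 29 + 2·21 = 71
check: (N1+N3)/N1 with N1 = 29, N3 = 71 gives 100/29; |achieved − target| = 0 ≤ 1/29 ✓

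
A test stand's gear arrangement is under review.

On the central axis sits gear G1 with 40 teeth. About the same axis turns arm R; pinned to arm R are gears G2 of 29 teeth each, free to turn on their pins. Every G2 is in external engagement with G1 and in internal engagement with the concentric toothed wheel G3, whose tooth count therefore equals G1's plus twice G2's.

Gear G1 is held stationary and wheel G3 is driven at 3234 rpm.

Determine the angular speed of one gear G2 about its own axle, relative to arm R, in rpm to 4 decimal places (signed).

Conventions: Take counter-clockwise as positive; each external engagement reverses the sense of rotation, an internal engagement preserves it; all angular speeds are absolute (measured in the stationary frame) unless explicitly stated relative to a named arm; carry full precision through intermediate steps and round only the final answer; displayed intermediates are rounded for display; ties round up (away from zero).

+3167.7361 rpm

recognized (axles ride arm R): planetary set, 40/29/98 teeth
normalise by the input: solve with ω_ring = 1, then scale by 3234 rpm
ring teeth: 40 + 2·29 = 98
40(ω_sun−ω_arm) = −98(ω_ring−ω_arm),  ω_sun = 0, ω_ring = 1
40(0−ω_arm) = −98(1−ω_arm)  ⇒  138·ω_arm = 98  ⇒  ω_arm = 49/69
sun–planet mesh: 40·(0−49/69) = −29·(ω_p−ω_arm)  ⇒  ω_p−ω_arm = 1960/2001
scale: ω_p−ω_arm = 1960/2001 × 3234 rpm = +3167.7361 rpm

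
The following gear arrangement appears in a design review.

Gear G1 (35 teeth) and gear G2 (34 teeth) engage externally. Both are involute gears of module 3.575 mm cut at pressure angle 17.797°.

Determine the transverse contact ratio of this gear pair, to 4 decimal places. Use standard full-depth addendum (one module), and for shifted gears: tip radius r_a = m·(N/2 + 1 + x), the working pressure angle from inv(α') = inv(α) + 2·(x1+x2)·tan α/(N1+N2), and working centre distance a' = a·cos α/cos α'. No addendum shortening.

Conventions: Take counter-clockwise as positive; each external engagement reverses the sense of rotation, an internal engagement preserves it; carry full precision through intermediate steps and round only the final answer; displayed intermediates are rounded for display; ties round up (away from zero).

single-mesh involute tooth geometry (35T engaging 34T at module 3.575)
base radii: r_b1 = 59.568596, r_b2 = 57.866637
tip radii: r_a1 = 66.137500, r_a2 = 64.350000
no profile shift: α' = α, a' = a
action lengths: √(r_a1²−r_b1²) = 28.735887, √(r_a2²−r_b2²) = 28.149154
base pitch p_b = π·m·cos α = 10.693729
CR = (28.735887 + 28.149154 − 123.337500·sin 17.79700°)/10.693729 = 1.794275
contact ratio ≈ 1.7943

1.7943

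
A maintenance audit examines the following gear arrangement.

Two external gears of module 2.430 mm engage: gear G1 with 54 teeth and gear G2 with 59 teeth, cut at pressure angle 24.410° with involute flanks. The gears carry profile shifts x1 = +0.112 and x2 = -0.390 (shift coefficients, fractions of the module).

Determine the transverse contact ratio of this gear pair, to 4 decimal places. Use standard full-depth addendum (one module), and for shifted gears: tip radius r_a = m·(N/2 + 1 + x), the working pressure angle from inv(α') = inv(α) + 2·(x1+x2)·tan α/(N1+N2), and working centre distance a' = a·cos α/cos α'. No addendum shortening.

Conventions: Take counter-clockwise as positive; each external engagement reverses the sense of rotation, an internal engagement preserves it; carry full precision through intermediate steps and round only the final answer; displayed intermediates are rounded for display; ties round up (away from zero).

class = single-mesh tooth geometry [involute pair 54T × 59T, m = 2.430]
base radii: r_b1 = 59.745224, r_b2 = 65.277189
tip radii: r_a1 = 68.312160, r_a2 = 73.167300
inv(α') = inv(24.410°) + 2·(+0.112-0.390)·tan α/(54+59) = 0.02556270  ⇒  α' = 23.77007°
a' = a·cos α / cos α' = 137.2950·cos 24.410°/cos 23.77007° = 136.611079
action lengths: √(r_a1²−r_b1²) = 33.121888, √(r_a2²−r_b2²) = 33.050604
base pitch p_b = π·m·cos α = 6.951672
CR = (33.121888 + 33.050604 − 136.611079·sin 23.77007°)/6.951672 = 1.598039
contact ratio ≈ 1.5980

1.5980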